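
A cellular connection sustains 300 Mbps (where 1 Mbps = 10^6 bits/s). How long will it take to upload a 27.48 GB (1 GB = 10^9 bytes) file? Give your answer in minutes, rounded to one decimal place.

27.48 GB = 27,480,000,000 bytes = 219,840,000,000 bits
300 Mbps = 300,000,000 bits/s
time = 219,840,000,000 / 300,000,000 = 732.80 s
732.80 s / 60 = 12.2 minutes

12.2 minutes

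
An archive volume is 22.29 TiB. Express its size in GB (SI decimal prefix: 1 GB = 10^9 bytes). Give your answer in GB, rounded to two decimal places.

24,508.11 GB

22.29 TiB = 22.29 × 2^40 bytes = 24,508,114,183,127.04 bytes
1 GB = 1,000,000,000 bytes
24,508,114,183,127.04 / 1,000,000,000 = 24,508.11 GB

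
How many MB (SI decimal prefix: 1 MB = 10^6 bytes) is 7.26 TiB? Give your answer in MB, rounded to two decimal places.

7,982,454.42 MB

7.26 TiB × 1,099,511,627,776 bytes/TiB = 7,982,454,417,653.76 bytes
1 MB = 1,000,000 bytes
7,982,454,417,653.76 / 1,000,000 = 7,982,454.42 MB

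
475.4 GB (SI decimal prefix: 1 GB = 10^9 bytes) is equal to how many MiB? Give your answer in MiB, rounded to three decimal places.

453,376.770 MiB

475.4 GB = 475.4 × 10^9 bytes = 475,400,000,000 bytes
1 MiB = 1,048,576 bytes
475,400,000,000 / 1,048,576 = 453,376.770 MiB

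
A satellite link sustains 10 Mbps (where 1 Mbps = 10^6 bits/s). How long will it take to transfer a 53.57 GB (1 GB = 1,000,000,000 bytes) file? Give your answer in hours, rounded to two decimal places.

11.90 hours

53.57 GB = 53,570,000,000 bytes = 428,560,000,000 bits
10 Mbps = 10,000,000 bits/s
time = 428,560,000,000 / 10,000,000 = 42,856.0000 s
42,856.0000 s / 3600 = 11.90 hours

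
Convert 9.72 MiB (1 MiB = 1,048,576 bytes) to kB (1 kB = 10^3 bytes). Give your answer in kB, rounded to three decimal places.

9.72 MiB × 1,048,576 bytes/MiB = 10,192,158.72 bytes
1 kB = 1,000 bytes
10,192,158.72 / 1,000 = 10,192.159 kB

10,192.159 kB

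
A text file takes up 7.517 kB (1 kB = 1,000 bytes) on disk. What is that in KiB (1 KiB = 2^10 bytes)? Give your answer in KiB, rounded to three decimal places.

7.341 KiB

7.517 kB = 7.517 × 10^3 bytes = 7,517 bytes
1 KiB = 1,024 bytes
7,517 / 1,024 = 7.341 KiB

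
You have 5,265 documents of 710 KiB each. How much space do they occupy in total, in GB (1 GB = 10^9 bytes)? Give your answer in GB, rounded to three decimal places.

Total = 5,265 × 710 KiB = 3,738,150 KiB
= 3,738,150 × 1,024 bytes = 3,827,865,600 bytes
1 GB = 1,000,000,000 bytes
3,827,865,600 / 1,000,000,000 = 3.828 GB

3.828 GB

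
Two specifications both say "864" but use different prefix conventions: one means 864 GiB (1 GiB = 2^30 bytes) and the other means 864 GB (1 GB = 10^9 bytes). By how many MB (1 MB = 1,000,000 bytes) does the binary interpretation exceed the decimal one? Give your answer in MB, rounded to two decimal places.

63,712.94 MB

864 GiB = 864 × 1,073,741,824 = 927,712,935,936 bytes
864 GB = 864 × 1,000,000,000 = 864,000,000,000 bytes
difference = 63,712,935,936 bytes
63,712,935,936 / 1,000,000 = 63,712.94 MB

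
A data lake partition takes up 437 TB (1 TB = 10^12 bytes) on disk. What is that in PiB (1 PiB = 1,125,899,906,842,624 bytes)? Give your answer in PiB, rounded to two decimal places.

437 TB = 437 × 10^12 bytes = 437,000,000,000,000 bytes
1 PiB = 2^50 bytes = 1,125,899,906,842,624 bytes
437,000,000,000,000 / 1,125,899,906,842,624 = 0.39 PiB

0.39 PiB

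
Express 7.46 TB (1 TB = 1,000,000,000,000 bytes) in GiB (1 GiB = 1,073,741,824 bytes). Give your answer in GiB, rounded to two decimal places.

6,947.67 GiB

7.46 TB = 7.46 × 10^12 bytes = 7,460,000,000,000 bytes
1 GiB = 1,073,741,824 bytes
7,460,000,000,000 / 1,073,741,824 = 6,947.67 GiB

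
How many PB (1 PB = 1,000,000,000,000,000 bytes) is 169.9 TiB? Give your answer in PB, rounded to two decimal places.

0.19 PB

169.9 TiB × 1,099,511,627,776 bytes/TiB = 186,807,025,559,142.4 bytes
1 PB = 1,000,000,000,000,000 bytes
186,807,025,559,142.4 / 1,000,000,000,000,000 = 0.19 PB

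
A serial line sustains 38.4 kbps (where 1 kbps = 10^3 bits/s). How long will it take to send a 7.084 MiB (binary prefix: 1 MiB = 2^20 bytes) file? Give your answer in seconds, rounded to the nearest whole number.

1,548 seconds

7.084 MiB = 7,428,112.384 bytes = 59,424,899.072 bits
38.4 kbps = 38,400 bits/s
time = 59,424,899.072 / 38,400 = 1,548 s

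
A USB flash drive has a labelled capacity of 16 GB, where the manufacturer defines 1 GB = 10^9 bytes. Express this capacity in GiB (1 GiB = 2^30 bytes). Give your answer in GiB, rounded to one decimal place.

16 GB = 16 × 10^9 bytes = 16,000,000,000 bytes
1 GiB = 2^30 bytes = 1,073,741,824 bytes
16,000,000,000 / 1,073,741,824 = 14.9 GiB

14.9 GiB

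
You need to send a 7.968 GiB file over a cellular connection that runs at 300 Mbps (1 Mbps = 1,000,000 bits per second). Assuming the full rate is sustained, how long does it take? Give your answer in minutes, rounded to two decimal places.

7.968 GiB = 8,555,574,853.632 bytes = 68,444,598,829.056 bits
300 Mbps = 300,000,000 bits/s
time = 68,444,598,829.056 / 300,000,000 = 228.149 s
228.149 s / 60 = 3.80 minutes

3.80 minutes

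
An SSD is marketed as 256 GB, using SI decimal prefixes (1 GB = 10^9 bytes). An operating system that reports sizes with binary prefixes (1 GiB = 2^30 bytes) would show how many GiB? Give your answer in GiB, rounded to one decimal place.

238.4 GiB

256 GB × 1,000,000,000 bytes/GB = 256,000,000,000 bytes
1 GiB = 1,073,741,824 bytes
256,000,000,000 / 1,073,741,824 = 238.4 GiB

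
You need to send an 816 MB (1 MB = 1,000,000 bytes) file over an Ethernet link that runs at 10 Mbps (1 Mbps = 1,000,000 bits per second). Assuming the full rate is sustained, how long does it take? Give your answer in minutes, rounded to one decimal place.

816 MB = 816,000,000 bytes = 6,528,000,000 bits
10 Mbps = 10,000,000 bits/s
time = 6,528,000,000 / 10,000,000 = 652.80 s
652.80 s / 60 = 10.9 minutes

10.9 minutes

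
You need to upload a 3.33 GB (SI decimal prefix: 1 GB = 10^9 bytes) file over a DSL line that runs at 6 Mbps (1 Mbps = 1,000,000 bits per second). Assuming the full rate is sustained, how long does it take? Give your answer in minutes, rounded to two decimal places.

74.00 minutes

3.33 GB = 3,330,000,000 bytes = 26,640,000,000 bits
6 Mbps = 6,000,000 bits/s
time = 26,640,000,000 / 6,000,000 = 4,440.000 s
4,440.000 s / 60 = 74.00 minutes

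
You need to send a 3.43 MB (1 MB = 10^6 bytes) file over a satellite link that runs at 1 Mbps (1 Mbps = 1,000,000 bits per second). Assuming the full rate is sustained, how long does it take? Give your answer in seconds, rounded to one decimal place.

3.43 MB = 3,430,000 bytes = 27,440,000 bits
1 Mbps = 1,000,000 bits/s
time = 27,440,000 / 1,000,000 = 27.4 s

27.4 seconds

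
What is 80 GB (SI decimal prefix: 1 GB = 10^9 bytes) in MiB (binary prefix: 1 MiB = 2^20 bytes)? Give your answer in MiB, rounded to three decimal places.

80 GB × 1,000,000,000 bytes/GB = 80,000,000,000 bytes
1 MiB = 2^20 bytes = 1,048,576 bytes
80,000,000,000 / 1,048,576 = 76,293.945 MiB

76,293.945 MiB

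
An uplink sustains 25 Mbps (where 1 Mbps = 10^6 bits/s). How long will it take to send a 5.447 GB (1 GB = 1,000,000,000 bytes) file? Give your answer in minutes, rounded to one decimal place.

5.447 GB = 5,447,000,000 bytes = 43,576,000,000 bits
25 Mbps = 25,000,000 bits/s
time = 43,576,000,000 / 25,000,000 = 1,743.04 s
1,743.04 s / 60 = 29.1 minutes

29.1 minutes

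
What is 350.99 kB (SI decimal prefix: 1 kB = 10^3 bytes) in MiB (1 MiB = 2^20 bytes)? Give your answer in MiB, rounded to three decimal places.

350.99 kB × 1,000 bytes/kB = 350,990 bytes
1 MiB = 2^20 bytes = 1,048,576 bytes
350,990 / 1,048,576 = 0.335 MiB

0.335 MiB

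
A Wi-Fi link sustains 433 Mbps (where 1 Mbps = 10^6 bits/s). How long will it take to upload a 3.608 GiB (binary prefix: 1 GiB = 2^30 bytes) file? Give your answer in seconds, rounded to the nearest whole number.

3.608 GiB = 3,874,060,500.992 bytes = 30,992,484,007.936 bits
433 Mbps = 433,000,000 bits/s
time = 30,992,484,007.936 / 433,000,000 = 72 s

72 seconds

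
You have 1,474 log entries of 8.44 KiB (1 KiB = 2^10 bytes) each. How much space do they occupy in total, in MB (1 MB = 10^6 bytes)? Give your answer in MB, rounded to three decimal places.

12.739 MB

Total = 1,474 × 8.44 KiB = 12440.56 KiB
= 12440.56 × 1,024 bytes = 12,739,133.44 bytes
1 MB = 1,000,000 bytes
12,739,133.44 / 1,000,000 = 12.739 MB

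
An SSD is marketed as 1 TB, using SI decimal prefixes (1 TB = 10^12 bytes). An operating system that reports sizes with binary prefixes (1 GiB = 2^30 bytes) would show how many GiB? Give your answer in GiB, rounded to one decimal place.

1 TB × 1,000,000,000,000 bytes/TB = 1,000,000,000,000 bytes
1 GiB = 2^30 bytes = 1,073,741,824 bytes
1,000,000,000,000 / 1,073,741,824 = 931.3 GiB

931.3 GiB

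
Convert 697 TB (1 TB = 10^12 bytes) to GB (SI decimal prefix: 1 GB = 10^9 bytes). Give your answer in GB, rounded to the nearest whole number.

697 TB = 697 × 10^12 bytes = 697,000,000,000,000 bytes
1 GB = 10^9 bytes = 1,000,000,000 bytes
697,000,000,000,000 / 1,000,000,000 = 697,000 GB

697,000 GB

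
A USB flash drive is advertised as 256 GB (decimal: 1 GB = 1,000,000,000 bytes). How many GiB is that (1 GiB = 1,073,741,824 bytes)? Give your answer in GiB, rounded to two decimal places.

256 GB = 256 × 10^9 bytes = 256,000,000,000 bytes
1 GiB = 1,073,741,824 bytes
256,000,000,000 / 1,073,741,824 = 238.42 GiB

238.42 GiB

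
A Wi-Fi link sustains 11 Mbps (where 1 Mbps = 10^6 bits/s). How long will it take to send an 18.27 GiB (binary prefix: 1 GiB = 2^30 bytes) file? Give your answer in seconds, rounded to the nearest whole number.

14,267 seconds

18.27 GiB = 19,617,263,124.48 bytes = 156,938,104,995.84 bits
11 Mbps = 11,000,000 bits/s
time = 156,938,104,995.84 / 11,000,000 = 14,267 s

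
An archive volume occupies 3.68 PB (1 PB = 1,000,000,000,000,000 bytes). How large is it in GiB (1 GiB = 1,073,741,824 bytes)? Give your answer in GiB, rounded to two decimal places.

3,427,267.07 GiB

3.68 PB = 3.68 × 10^15 bytes = 3,680,000,000,000,000 bytes
1 GiB = 1,073,741,824 bytes
3,680,000,000,000,000 / 1,073,741,824 = 3,427,267.07 GiB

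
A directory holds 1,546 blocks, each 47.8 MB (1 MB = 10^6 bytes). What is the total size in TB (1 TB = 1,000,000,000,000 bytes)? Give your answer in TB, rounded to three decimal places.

0.074 TB

Total = 1,546 × 47.8 MB = 73898.8 MB
= 73898.8 × 1,000,000 bytes = 73,898,800,000 bytes
1 TB = 1,000,000,000,000 bytes
73,898,800,000 / 1,000,000,000,000 = 0.074 TB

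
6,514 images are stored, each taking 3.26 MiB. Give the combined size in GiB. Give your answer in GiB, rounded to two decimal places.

Total = 6,514 × 3.26 MiB = 21235.64 MiB
= 21235.64 × 1,048,576 bytes = 22,267,182,448.64 bytes
1 GiB = 1,073,741,824 bytes
22,267,182,448.64 / 1,073,741,824 = 20.74 GiB

20.74 GiB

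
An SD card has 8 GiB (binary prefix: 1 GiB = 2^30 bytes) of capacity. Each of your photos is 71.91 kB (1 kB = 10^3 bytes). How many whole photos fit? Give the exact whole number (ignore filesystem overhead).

119,453

Capacity: 8 GiB = 8,589,934,592 bytes
Per item: 71.91 kB = 71,910 bytes
⌊8,589,934,592 / 71,910⌋ = 119,453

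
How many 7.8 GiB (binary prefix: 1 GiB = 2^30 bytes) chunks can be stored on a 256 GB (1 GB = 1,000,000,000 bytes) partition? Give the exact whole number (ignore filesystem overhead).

30

Capacity: 256 GB = 256,000,000,000 bytes
Per item: 7.8 GiB = 8,375,186,227.2 bytes
⌊256,000,000,000 / 8,375,186,227.2⌋ = 30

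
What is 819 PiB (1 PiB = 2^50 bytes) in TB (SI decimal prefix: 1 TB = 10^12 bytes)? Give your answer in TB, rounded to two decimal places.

922,112.02 TB

819 PiB × 1,125,899,906,842,624 bytes/PiB = 922,112,023,704,109,056 bytes
1 TB = 10^12 bytes = 1,000,000,000,000 bytes
922,112,023,704,109,056 / 1,000,000,000,000 = 922,112.02 TB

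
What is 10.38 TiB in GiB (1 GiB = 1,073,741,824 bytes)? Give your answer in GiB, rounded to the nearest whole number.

10,629 GiB

10.38 TiB = 10.38 × 2^40 bytes = 11,412,930,696,314.88 bytes
1 GiB = 1,073,741,824 bytes
11,412,930,696,314.88 / 1,073,741,824 = 10,629 GiB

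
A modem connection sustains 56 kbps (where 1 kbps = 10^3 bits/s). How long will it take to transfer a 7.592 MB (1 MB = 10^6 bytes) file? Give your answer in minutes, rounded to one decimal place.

18.1 minutes

7.592 MB = 7,592,000 bytes = 60,736,000 bits
56 kbps = 56,000 bits/s
time = 60,736,000 / 56,000 = 1,084.57 s
1,084.57 s / 60 = 18.1 minutes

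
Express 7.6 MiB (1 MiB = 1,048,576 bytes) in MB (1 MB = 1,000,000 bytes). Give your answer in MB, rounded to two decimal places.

7.6 MiB = 7.6 × 2^20 bytes = 7,969,177.6 bytes
1 MB = 1,000,000 bytes
7,969,177.6 / 1,000,000 = 7.97 MB

7.97 MB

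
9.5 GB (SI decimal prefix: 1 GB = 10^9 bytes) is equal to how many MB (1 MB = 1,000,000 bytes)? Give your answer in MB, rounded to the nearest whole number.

9,500 MB

9.5 GB = 9.5 × 10^9 bytes = 9,500,000,000 bytes
1 MB = 10^6 bytes = 1,000,000 bytes
9,500,000,000 / 1,000,000 = 9,500 MB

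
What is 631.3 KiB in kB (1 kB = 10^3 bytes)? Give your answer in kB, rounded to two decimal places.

631.3 KiB = 631.3 × 2^10 bytes = 646,451.2 bytes
1 kB = 1,000 bytes
646,451.2 / 1,000 = 646.45 kB

646.45 kB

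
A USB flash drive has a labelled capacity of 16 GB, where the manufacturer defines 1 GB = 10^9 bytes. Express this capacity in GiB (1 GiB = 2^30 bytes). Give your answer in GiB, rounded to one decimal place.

16 GB = 16 × 10^9 bytes = 16,000,000,000 bytes
1 GiB = 2^30 bytes = 1,073,741,824 bytes
16,000,000,000 / 1,073,741,824 = 14.9 GiB

14.9 GiB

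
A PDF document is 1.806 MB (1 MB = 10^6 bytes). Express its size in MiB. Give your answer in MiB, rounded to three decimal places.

1.806 MB × 1,000,000 bytes/MB = 1,806,000 bytes
1 MiB = 2^20 bytes = 1,048,576 bytes
1,806,000 / 1,048,576 = 1.722 MiB

1.722 MiB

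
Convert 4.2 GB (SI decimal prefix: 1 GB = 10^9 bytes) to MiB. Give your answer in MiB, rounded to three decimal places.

4,005.432 MiB

4.2 GB = 4.2 × 10^9 bytes = 4,200,000,000 bytes
1 MiB = 1,048,576 bytes
4,200,000,000 / 1,048,576 = 4,005.432 MiB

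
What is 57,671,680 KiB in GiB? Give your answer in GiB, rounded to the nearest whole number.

55 GiB

57,671,680 KiB = 57,671,680 × 2^10 bytes = 59,055,800,320 bytes
1 GiB = 1,073,741,824 bytes
59,055,800,320 / 1,073,741,824 = 55 GiB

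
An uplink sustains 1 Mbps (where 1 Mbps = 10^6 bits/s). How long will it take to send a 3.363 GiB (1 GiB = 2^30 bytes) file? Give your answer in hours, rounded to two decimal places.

3.363 GiB = 3,610,993,754.112 bytes = 28,887,950,032.896 bits
1 Mbps = 1,000,000 bits/s
time = 28,887,950,032.896 / 1,000,000 = 28,887.9500 s
28,887.9500 s / 3600 = 8.02 hours

8.02 hours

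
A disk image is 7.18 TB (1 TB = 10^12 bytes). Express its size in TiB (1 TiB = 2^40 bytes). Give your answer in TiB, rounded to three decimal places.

6.530 TiB

7.18 TB × 1,000,000,000,000 bytes/TB = 7,180,000,000,000 bytes
1 TiB = 2^40 bytes = 1,099,511,627,776 bytes
7,180,000,000,000 / 1,099,511,627,776 = 6.530 TiB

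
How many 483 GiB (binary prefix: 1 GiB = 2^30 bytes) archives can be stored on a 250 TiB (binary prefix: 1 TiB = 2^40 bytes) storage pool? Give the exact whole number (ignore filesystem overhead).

530

Capacity: 250 TiB = 274,877,906,944,000 bytes
Per item: 483 GiB = 518,617,300,992 bytes
⌊274,877,906,944,000 / 518,617,300,992⌋ = 530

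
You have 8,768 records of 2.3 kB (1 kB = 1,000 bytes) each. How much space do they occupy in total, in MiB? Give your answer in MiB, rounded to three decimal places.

19.232 MiB

Total = 8,768 × 2.3 kB = 20166.4 kB
= 20166.4 × 1,000 bytes = 20,166,400 bytes
1 MiB = 1,048,576 bytes
20,166,400 / 1,048,576 = 19.232 MiB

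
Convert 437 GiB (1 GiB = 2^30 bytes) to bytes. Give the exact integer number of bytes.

437 × 1,073,741,824 = 469,225,177,088 bytes  (1 GiB = 2^30 bytes)

469,225,177,088 bytes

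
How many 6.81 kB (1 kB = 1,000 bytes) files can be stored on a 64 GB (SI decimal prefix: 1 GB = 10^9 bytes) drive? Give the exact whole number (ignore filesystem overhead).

Capacity: 64 GB = 64,000,000,000 bytes
Per item: 6.81 kB = 6,810 bytes
⌊64,000,000,000 / 6,810⌋ = 9,397,944

9,397,944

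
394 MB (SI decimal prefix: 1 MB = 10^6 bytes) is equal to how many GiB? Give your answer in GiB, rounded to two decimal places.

394 MB = 394 × 10^6 bytes = 394,000,000 bytes
1 GiB = 2^30 bytes = 1,073,741,824 bytes
394,000,000 / 1,073,741,824 = 0.37 GiB

0.37 GiB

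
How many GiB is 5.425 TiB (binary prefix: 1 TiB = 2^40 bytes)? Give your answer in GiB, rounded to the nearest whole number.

5.425 TiB = 5.425 × 2^40 bytes = 5,964,850,580,684.8 bytes
1 GiB = 2^30 bytes = 1,073,741,824 bytes
5,964,850,580,684.8 / 1,073,741,824 = 5,555 GiB

5,555 GiB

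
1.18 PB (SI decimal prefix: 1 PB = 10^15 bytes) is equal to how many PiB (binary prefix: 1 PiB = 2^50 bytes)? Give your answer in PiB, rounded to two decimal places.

1.18 PB = 1.18 × 10^15 bytes = 1,180,000,000,000,000 bytes
1 PiB = 2^50 bytes = 1,125,899,906,842,624 bytes
1,180,000,000,000,000 / 1,125,899,906,842,624 = 1.05 PiB

1.05 PiB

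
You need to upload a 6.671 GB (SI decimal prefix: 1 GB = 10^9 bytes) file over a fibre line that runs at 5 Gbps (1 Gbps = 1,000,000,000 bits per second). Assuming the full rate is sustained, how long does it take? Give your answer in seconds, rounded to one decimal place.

10.7 seconds

6.671 GB = 6,671,000,000 bytes = 53,368,000,000 bits
5 Gbps = 5,000,000,000 bits/s
time = 53,368,000,000 / 5,000,000,000 = 10.7 s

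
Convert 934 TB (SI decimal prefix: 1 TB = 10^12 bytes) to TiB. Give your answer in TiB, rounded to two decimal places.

849.47 TiB

934 TB = 934 × 10^12 bytes = 934,000,000,000,000 bytes
1 TiB = 2^40 bytes = 1,099,511,627,776 bytes
934,000,000,000,000 / 1,099,511,627,776 = 849.47 TiB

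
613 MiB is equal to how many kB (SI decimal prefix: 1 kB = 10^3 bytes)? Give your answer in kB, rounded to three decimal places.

613 MiB = 613 × 2^20 bytes = 642,777,088 bytes
1 kB = 10^3 bytes = 1,000 bytes
642,777,088 / 1,000 = 642,777.088 kB

642,777.088 kB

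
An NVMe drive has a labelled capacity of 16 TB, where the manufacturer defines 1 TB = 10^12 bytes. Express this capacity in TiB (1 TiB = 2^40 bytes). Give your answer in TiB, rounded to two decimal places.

16 TB × 1,000,000,000,000 bytes/TB = 16,000,000,000,000 bytes
1 TiB = 2^40 bytes = 1,099,511,627,776 bytes
16,000,000,000,000 / 1,099,511,627,776 = 14.55 TiB

14.55 TiB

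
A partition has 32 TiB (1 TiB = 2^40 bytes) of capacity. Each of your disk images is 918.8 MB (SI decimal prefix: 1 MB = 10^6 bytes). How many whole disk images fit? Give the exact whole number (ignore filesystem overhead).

38,293

Capacity: 32 TiB = 35,184,372,088,832 bytes
Per item: 918.8 MB = 918,800,000 bytes
⌊35,184,372,088,832 / 918,800,000⌋ = 38,293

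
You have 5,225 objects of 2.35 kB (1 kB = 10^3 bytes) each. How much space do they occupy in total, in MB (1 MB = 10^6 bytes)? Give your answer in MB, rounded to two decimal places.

12.28 MB

Total = 5,225 × 2.35 kB = 12278.75 kB
= 12278.75 × 1,000 bytes = 12,278,750 bytes
1 MB = 1,000,000 bytes
12,278,750 / 1,000,000 = 12.28 MB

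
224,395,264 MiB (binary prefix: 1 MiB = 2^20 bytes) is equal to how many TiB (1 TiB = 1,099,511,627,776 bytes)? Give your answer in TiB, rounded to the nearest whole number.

224,395,264 MiB = 224,395,264 × 2^20 bytes = 235,295,488,344,064 bytes
1 TiB = 2^40 bytes = 1,099,511,627,776 bytes
235,295,488,344,064 / 1,099,511,627,776 = 214 TiB

214 TiB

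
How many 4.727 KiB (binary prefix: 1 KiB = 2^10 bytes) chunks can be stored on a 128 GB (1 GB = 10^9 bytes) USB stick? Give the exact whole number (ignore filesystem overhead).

26,443,833

Capacity: 128 GB = 128,000,000,000 bytes
Per item: 4.727 KiB = 4,840.448 bytes
⌊128,000,000,000 / 4,840.448⌋ = 26,443,833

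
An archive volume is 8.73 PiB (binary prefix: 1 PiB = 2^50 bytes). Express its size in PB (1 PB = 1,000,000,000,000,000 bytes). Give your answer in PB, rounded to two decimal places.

8.73 PiB × 1,125,899,906,842,624 bytes/PiB = 9,829,106,186,736,107.52 bytes
1 PB = 10^15 bytes = 1,000,000,000,000,000 bytes
9,829,106,186,736,107.52 / 1,000,000,000,000,000 = 9.83 PB

9.83 PB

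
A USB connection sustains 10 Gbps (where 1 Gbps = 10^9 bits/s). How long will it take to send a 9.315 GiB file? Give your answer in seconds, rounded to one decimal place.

8.0 seconds

9.315 GiB = 10,001,905,090.56 bytes = 80,015,240,724.48 bits
10 Gbps = 10,000,000,000 bits/s
time = 80,015,240,724.48 / 10,000,000,000 = 8.0 s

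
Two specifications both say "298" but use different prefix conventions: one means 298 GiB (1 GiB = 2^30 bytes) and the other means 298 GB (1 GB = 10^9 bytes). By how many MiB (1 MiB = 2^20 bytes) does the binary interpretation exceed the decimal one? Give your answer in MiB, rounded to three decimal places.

298 GiB = 298 × 1,073,741,824 = 319,975,063,552 bytes
298 GB = 298 × 1,000,000,000 = 298,000,000,000 bytes
difference = 21,975,063,552 bytes
21,975,063,552 / 1,048,576 = 20,957.054 MiB

20,957.054 MiB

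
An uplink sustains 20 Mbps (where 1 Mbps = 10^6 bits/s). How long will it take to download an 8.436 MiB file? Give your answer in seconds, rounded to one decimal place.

3.5 seconds

8.436 MiB = 8,845,787.136 bytes = 70,766,297.088 bits
20 Mbps = 20,000,000 bits/s
time = 70,766,297.088 / 20,000,000 = 3.5 s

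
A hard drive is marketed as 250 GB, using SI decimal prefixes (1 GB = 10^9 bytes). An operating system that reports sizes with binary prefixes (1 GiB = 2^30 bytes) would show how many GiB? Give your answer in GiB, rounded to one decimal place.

232.8 GiB

250 GB = 250 × 10^9 bytes = 250,000,000,000 bytes
1 GiB = 2^30 bytes = 1,073,741,824 bytes
250,000,000,000 / 1,073,741,824 = 232.8 GiB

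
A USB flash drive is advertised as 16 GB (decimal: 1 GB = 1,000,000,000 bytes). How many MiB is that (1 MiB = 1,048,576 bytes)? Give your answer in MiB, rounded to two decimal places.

16 GB = 16 × 10^9 bytes = 16,000,000,000 bytes
1 MiB = 1,048,576 bytes
16,000,000,000 / 1,048,576 = 15,258.79 MiB

15,258.79 MiB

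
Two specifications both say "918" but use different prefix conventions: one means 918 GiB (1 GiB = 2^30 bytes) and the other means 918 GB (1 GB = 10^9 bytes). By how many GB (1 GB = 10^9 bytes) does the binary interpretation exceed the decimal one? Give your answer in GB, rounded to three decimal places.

918 GiB = 918 × 1,073,741,824 = 985,694,994,432 bytes
918 GB = 918 × 1,000,000,000 = 918,000,000,000 bytes
difference = 67,694,994,432 bytes
67,694,994,432 / 1,000,000,000 = 67.695 GB

67.695 GB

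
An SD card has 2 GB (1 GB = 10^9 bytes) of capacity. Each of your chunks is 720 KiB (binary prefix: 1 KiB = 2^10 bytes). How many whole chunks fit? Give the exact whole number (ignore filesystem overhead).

2,712

Capacity: 2 GB = 2,000,000,000 bytes
Per item: 720 KiB = 737,280 bytes
⌊2,000,000,000 / 737,280⌋ = 2,712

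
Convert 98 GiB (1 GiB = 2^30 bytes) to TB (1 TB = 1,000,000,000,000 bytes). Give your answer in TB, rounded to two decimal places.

98 GiB × 1,073,741,824 bytes/GiB = 105,226,698,752 bytes
1 TB = 10^12 bytes = 1,000,000,000,000 bytes
105,226,698,752 / 1,000,000,000,000 = 0.11 TB

0.11 TB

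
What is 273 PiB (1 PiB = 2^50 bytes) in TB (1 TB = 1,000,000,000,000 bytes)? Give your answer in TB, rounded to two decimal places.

273 PiB × 1,125,899,906,842,624 bytes/PiB = 307,370,674,568,036,352 bytes
1 TB = 1,000,000,000,000 bytes
307,370,674,568,036,352 / 1,000,000,000,000 = 307,370.67 TB

307,370.67 TB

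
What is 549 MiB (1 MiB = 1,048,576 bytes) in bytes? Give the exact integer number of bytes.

549 × 1,048,576 = 575,668,224 bytes  (1 MiB = 2^20 bytes)

575,668,224 bytes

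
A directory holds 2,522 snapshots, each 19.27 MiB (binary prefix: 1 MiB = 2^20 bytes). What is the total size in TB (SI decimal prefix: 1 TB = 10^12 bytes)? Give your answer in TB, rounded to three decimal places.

0.051 TB

Total = 2,522 × 19.27 MiB = 48598.94 MiB
= 48598.94 × 1,048,576 bytes = 50,959,682,109.44 bytes
1 TB = 1,000,000,000,000 bytes
50,959,682,109.44 / 1,000,000,000,000 = 0.051 TB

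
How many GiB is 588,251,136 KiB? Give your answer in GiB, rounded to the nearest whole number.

588,251,136 KiB = 588,251,136 × 2^10 bytes = 602,369,163,264 bytes
1 GiB = 2^30 bytes = 1,073,741,824 bytes
602,369,163,264 / 1,073,741,824 = 561 GiB

561 GiB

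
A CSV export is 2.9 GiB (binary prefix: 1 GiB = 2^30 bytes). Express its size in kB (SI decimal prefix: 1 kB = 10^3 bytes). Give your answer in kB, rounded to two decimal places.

3,113,851.29 kB

2.9 GiB = 2.9 × 2^30 bytes = 3,113,851,289.6 bytes
1 kB = 10^3 bytes = 1,000 bytes
3,113,851,289.6 / 1,000 = 3,113,851.29 kB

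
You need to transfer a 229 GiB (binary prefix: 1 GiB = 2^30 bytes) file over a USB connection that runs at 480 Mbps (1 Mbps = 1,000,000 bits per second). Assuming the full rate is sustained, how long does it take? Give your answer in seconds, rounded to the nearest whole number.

229 GiB = 245,886,877,696 bytes = 1,967,095,021,568 bits
480 Mbps = 480,000,000 bits/s
time = 1,967,095,021,568 / 480,000,000 = 4,098 s

4,098 seconds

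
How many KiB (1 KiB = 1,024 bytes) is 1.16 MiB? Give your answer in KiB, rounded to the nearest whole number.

1,188 KiB

1.16 MiB = 1.16 × 2^20 bytes = 1,216,348.16 bytes
1 KiB = 2^10 bytes = 1,024 bytes
1,216,348.16 / 1,024 = 1,188 KiB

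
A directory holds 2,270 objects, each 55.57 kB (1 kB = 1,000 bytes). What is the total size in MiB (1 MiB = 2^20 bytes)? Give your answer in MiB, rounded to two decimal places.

120.30 MiB

Total = 2,270 × 55.57 kB = 126143.9 kB
= 126143.9 × 1,000 bytes = 126,143,900 bytes
1 MiB = 1,048,576 bytes
126,143,900 / 1,048,576 = 120.30 MiB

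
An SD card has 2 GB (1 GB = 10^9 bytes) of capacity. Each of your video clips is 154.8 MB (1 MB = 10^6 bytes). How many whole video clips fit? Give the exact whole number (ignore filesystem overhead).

12

Capacity: 2 GB = 2,000,000,000 bytes
Per item: 154.8 MB = 154,800,000 bytes
⌊2,000,000,000 / 154,800,000⌋ = 12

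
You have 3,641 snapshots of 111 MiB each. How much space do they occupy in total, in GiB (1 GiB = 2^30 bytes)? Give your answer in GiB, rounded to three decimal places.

394.679 GiB

Total = 3,641 × 111 MiB = 404,151 MiB
= 404,151 × 1,048,576 bytes = 423,783,038,976 bytes
1 GiB = 1,073,741,824 bytes
423,783,038,976 / 1,073,741,824 = 394.679 GiB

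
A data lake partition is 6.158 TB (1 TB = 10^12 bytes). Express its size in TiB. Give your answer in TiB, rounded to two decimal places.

5.60 TiB

6.158 TB × 1,000,000,000,000 bytes/TB = 6,158,000,000,000 bytes
1 TiB = 2^40 bytes = 1,099,511,627,776 bytes
6,158,000,000,000 / 1,099,511,627,776 = 5.60 TiB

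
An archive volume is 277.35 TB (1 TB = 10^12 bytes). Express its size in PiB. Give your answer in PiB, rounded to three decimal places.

277.35 TB × 1,000,000,000,000 bytes/TB = 277,350,000,000,000 bytes
1 PiB = 2^50 bytes = 1,125,899,906,842,624 bytes
277,350,000,000,000 / 1,125,899,906,842,624 = 0.246 PiB

0.246 PiB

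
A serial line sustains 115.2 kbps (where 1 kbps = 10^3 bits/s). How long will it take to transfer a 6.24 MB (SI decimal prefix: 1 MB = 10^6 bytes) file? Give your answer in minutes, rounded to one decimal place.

6.24 MB = 6,240,000 bytes = 49,920,000 bits
115.2 kbps = 115,200 bits/s
time = 49,920,000 / 115,200 = 433.33 s
433.33 s / 60 = 7.2 minutes

7.2 minutes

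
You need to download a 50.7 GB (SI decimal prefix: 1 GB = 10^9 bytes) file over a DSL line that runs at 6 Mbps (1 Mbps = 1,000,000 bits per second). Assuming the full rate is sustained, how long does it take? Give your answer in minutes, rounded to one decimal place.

50.7 GB = 50,700,000,000 bytes = 405,600,000,000 bits
6 Mbps = 6,000,000 bits/s
time = 405,600,000,000 / 6,000,000 = 67,600.00 s
67,600.00 s / 60 = 1,126.7 minutes

1,126.7 minutes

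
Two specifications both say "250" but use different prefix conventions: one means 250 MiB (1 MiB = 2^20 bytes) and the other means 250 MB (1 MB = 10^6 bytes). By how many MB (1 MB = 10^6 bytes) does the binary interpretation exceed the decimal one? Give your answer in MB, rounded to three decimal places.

250 MiB = 250 × 1,048,576 = 262,144,000 bytes
250 MB = 250 × 1,000,000 = 250,000,000 bytes
difference = 12,144,000 bytes
12,144,000 / 1,000,000 = 12.144 MB

12.144 MB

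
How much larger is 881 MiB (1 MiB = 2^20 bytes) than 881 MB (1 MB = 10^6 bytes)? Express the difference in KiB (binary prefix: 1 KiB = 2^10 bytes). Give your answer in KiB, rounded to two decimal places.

881 MiB = 881 × 1,048,576 = 923,795,456 bytes
881 MB = 881 × 1,000,000 = 881,000,000 bytes
difference = 42,795,456 bytes
42,795,456 / 1,024 = 41,792.44 KiB

41,792.44 KiB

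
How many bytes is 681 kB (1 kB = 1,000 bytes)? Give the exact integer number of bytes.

681 × 1,000 = 681,000 bytes

681,000 bytes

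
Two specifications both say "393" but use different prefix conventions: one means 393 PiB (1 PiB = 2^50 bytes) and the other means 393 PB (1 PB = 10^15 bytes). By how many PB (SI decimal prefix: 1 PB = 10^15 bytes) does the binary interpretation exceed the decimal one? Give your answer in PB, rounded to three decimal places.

393 PiB = 393 × 1,125,899,906,842,624 = 442,478,663,389,151,232 bytes
393 PB = 393 × 1,000,000,000,000,000 = 393,000,000,000,000,000 bytes
difference = 49,478,663,389,151,232 bytes
49,478,663,389,151,232 / 1,000,000,000,000,000 = 49.479 PB

49.479 PB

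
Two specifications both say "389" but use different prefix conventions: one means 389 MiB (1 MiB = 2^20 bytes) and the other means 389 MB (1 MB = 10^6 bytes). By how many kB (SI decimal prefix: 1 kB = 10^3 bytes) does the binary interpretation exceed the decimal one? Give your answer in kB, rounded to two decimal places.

18,896.06 kB

389 MiB = 389 × 1,048,576 = 407,896,064 bytes
389 MB = 389 × 1,000,000 = 389,000,000 bytes
difference = 18,896,064 bytes
18,896,064 / 1,000 = 18,896.06 kB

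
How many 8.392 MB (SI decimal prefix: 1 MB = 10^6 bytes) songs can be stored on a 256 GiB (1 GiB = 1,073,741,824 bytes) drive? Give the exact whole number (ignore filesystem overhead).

32,754

Capacity: 256 GiB = 274,877,906,944 bytes
Per item: 8.392 MB = 8,392,000 bytes
⌊274,877,906,944 / 8,392,000⌋ = 32,754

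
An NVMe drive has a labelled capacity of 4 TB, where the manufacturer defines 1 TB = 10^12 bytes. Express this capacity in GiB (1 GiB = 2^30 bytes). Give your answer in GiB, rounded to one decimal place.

3,725.3 GiB

4 TB = 4 × 10^12 bytes = 4,000,000,000,000 bytes
1 GiB = 2^30 bytes = 1,073,741,824 bytes
4,000,000,000,000 / 1,073,741,824 = 3,725.3 GiB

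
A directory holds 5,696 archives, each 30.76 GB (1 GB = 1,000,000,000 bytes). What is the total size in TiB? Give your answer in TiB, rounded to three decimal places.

159.352 TiB

Total = 5,696 × 30.76 GB = 175208.96 GB
= 175208.96 × 1,000,000,000 bytes = 175,208,960,000,000 bytes
1 TiB = 1,099,511,627,776 bytes
175,208,960,000,000 / 1,099,511,627,776 = 159.352 TiB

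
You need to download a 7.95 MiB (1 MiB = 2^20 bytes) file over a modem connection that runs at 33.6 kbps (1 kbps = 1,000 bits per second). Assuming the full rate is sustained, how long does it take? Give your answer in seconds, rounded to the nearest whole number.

1,985 seconds

7.95 MiB = 8,336,179.2 bytes = 66,689,433.6 bits
33.6 kbps = 33,600 bits/s
time = 66,689,433.6 / 33,600 = 1,985 s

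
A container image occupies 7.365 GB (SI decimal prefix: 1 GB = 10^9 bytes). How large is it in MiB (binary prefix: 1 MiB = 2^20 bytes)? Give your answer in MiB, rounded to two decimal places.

7,023.81 MiB

7.365 GB × 1,000,000,000 bytes/GB = 7,365,000,000 bytes
1 MiB = 2^20 bytes = 1,048,576 bytes
7,365,000,000 / 1,048,576 = 7,023.81 MiB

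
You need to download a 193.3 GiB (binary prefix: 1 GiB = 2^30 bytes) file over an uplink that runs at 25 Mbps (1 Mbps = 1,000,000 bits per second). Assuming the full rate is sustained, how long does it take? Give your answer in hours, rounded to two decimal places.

18.45 hours

193.3 GiB = 207,554,294,579.2 bytes = 1,660,434,356,633.6 bits
25 Mbps = 25,000,000 bits/s
time = 1,660,434,356,633.6 / 25,000,000 = 66,417.3743 s
66,417.3743 s / 3600 = 18.45 hours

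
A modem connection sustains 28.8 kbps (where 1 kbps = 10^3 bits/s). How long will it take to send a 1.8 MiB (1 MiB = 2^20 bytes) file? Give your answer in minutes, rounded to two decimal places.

1.8 MiB = 1,887,436.8 bytes = 15,099,494.4 bits
28.8 kbps = 28,800 bits/s
time = 15,099,494.4 / 28,800 = 524.288 s
524.288 s / 60 = 8.74 minutes

8.74 minutes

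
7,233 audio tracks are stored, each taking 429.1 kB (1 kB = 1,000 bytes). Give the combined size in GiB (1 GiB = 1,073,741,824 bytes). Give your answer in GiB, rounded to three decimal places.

Total = 7,233 × 429.1 kB = 3103680.3 kB
= 3103680.3 × 1,000 bytes = 3,103,680,300 bytes
1 GiB = 1,073,741,824 bytes
3,103,680,300 / 1,073,741,824 = 2.891 GiB

2.891 GiB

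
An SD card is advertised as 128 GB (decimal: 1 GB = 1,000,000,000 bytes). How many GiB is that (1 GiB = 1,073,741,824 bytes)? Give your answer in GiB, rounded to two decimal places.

128 GB = 128 × 10^9 bytes = 128,000,000,000 bytes
1 GiB = 1,073,741,824 bytes
128,000,000,000 / 1,073,741,824 = 119.21 GiB

119.21 GiB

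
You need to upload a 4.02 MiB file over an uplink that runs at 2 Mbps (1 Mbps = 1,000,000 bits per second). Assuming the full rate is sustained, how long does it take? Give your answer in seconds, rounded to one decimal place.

4.02 MiB = 4,215,275.52 bytes = 33,722,204.16 bits
2 Mbps = 2,000,000 bits/s
time = 33,722,204.16 / 2,000,000 = 16.9 s

16.9 seconds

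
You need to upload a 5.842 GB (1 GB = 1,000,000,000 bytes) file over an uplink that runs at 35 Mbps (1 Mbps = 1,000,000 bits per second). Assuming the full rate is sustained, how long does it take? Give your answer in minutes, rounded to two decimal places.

5.842 GB = 5,842,000,000 bytes = 46,736,000,000 bits
35 Mbps = 35,000,000 bits/s
time = 46,736,000,000 / 35,000,000 = 1,335.314 s
1,335.314 s / 60 = 22.26 minutes

22.26 minutes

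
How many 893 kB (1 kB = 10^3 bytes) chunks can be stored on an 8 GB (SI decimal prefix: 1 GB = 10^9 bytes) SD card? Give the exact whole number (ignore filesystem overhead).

Capacity: 8 GB = 8,000,000,000 bytes
Per item: 893 kB = 893,000 bytes
⌊8,000,000,000 / 893,000⌋ = 8,958

8,958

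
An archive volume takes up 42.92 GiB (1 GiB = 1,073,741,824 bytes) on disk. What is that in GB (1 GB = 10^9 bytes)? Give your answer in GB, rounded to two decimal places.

42.92 GiB = 42.92 × 2^30 bytes = 46,084,999,086.08 bytes
1 GB = 10^9 bytes = 1,000,000,000 bytes
46,084,999,086.08 / 1,000,000,000 = 46.08 GB

46.08 GB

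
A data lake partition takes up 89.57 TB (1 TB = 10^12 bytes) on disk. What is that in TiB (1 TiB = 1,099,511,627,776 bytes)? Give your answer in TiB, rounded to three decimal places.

89.57 TB × 1,000,000,000,000 bytes/TB = 89,570,000,000,000 bytes
1 TiB = 2^40 bytes = 1,099,511,627,776 bytes
89,570,000,000,000 / 1,099,511,627,776 = 81.463 TiB

81.463 TiB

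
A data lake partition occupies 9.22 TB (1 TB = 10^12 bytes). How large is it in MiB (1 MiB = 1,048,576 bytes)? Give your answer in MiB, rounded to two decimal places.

9.22 TB × 1,000,000,000,000 bytes/TB = 9,220,000,000,000 bytes
1 MiB = 1,048,576 bytes
9,220,000,000,000 / 1,048,576 = 8,792,877.20 MiB

8,792,877.20 MiB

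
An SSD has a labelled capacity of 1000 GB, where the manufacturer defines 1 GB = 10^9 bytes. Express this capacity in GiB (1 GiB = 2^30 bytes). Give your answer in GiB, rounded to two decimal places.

931.32 GiB

1000 GB × 1,000,000,000 bytes/GB = 1,000,000,000,000 bytes
1 GiB = 1,073,741,824 bytes
1,000,000,000,000 / 1,073,741,824 = 931.32 GiB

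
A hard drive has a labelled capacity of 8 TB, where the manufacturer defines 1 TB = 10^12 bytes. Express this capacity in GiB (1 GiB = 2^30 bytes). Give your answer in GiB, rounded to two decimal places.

8 TB = 8 × 10^12 bytes = 8,000,000,000,000 bytes
1 GiB = 2^30 bytes = 1,073,741,824 bytes
8,000,000,000,000 / 1,073,741,824 = 7,450.58 GiB

7,450.58 GiB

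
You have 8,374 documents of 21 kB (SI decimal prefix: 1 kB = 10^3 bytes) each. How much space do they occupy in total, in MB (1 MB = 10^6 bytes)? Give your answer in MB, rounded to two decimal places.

Total = 8,374 × 21 kB = 175,854 kB
= 175,854 × 1,000 bytes = 175,854,000 bytes
1 MB = 1,000,000 bytes
175,854,000 / 1,000,000 = 175.85 MB

175.85 MB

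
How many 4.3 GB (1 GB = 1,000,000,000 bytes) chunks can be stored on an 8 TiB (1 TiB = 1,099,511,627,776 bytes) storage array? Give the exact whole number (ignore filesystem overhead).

Capacity: 8 TiB = 8,796,093,022,208 bytes
Per item: 4.3 GB = 4,300,000,000 bytes
⌊8,796,093,022,208 / 4,300,000,000⌋ = 2,045

2,045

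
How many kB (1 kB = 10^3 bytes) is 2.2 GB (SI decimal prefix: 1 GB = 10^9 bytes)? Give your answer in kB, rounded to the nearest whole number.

2.2 GB = 2.2 × 10^9 bytes = 2,200,000,000 bytes
1 kB = 1,000 bytes
2,200,000,000 / 1,000 = 2,200,000 kB

2,200,000 kB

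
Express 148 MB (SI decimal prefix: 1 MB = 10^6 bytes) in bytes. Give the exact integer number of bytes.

148 × 1,000,000 = 148,000,000 bytes  (1 MB = 10^6 bytes)

148,000,000 bytes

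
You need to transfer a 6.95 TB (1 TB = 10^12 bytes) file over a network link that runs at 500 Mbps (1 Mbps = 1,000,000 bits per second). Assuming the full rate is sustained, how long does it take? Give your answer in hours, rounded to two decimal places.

30.89 hours

6.95 TB = 6,950,000,000,000 bytes = 55,600,000,000,000 bits
500 Mbps = 500,000,000 bits/s
time = 55,600,000,000,000 / 500,000,000 = 111,200.0000 s
111,200.0000 s / 3600 = 30.89 hours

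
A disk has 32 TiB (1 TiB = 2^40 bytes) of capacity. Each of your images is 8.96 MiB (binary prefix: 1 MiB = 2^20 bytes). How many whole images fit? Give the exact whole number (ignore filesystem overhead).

Capacity: 32 TiB = 35,184,372,088,832 bytes
Per item: 8.96 MiB = 9,395,240.96 bytes
⌊35,184,372,088,832 / 9,395,240.96⌋ = 3,744,914

3,744,914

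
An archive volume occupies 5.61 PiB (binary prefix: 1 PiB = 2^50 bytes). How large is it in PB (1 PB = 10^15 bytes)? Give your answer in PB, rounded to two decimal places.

5.61 PiB = 5.61 × 2^50 bytes = 6,316,298,477,387,120.64 bytes
1 PB = 1,000,000,000,000,000 bytes
6,316,298,477,387,120.64 / 1,000,000,000,000,000 = 6.32 PB

6.32 PB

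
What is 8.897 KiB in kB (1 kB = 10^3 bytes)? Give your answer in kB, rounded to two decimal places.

9.11 kB

8.897 KiB × 1,024 bytes/KiB = 9,110.528 bytes
1 kB = 10^3 bytes = 1,000 bytes
9,110.528 / 1,000 = 9.11 kB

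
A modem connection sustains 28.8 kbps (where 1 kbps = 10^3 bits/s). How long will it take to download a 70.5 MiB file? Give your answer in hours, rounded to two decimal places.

5.70 hours

70.5 MiB = 73,924,608 bytes = 591,396,864 bits
28.8 kbps = 28,800 bits/s
time = 591,396,864 / 28,800 = 20,534.6133 s
20,534.6133 s / 3600 = 5.70 hours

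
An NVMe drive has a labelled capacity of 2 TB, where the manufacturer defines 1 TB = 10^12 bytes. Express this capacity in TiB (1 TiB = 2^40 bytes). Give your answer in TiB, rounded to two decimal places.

2 TB × 1,000,000,000,000 bytes/TB = 2,000,000,000,000 bytes
1 TiB = 1,099,511,627,776 bytes
2,000,000,000,000 / 1,099,511,627,776 = 1.82 TiB

1.82 TiB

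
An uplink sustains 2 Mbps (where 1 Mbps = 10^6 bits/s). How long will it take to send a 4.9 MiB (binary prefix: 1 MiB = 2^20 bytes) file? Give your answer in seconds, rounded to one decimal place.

20.6 seconds

4.9 MiB = 5,138,022.4 bytes = 41,104,179.2 bits
2 Mbps = 2,000,000 bits/s
time = 41,104,179.2 / 2,000,000 = 20.6 s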